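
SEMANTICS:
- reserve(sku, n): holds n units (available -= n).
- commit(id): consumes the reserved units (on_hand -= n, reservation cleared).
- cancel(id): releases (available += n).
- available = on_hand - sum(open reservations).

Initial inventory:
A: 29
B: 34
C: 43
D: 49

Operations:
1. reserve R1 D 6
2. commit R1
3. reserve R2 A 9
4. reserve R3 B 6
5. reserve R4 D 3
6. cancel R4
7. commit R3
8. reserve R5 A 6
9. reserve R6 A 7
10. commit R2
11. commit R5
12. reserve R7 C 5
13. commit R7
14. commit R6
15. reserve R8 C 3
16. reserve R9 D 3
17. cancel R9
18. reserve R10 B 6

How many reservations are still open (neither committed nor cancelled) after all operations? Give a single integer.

Step 1: reserve R1 D 6 -> on_hand[A=29 B=34 C=43 D=49] avail[A=29 B=34 C=43 D=43] open={R1}
Step 2: commit R1 -> on_hand[A=29 B=34 C=43 D=43] avail[A=29 B=34 C=43 D=43] open={}
Step 3: reserve R2 A 9 -> on_hand[A=29 B=34 C=43 D=43] avail[A=20 B=34 C=43 D=43] open={R2}
Step 4: reserve R3 B 6 -> on_hand[A=29 B=34 C=43 D=43] avail[A=20 B=28 C=43 D=43] open={R2,R3}
Step 5: reserve R4 D 3 -> on_hand[A=29 B=34 C=43 D=43] avail[A=20 B=28 C=43 D=40] open={R2,R3,R4}
Step 6: cancel R4 -> on_hand[A=29 B=34 C=43 D=43] avail[A=20 B=28 C=43 D=43] open={R2,R3}
Step 7: commit R3 -> on_hand[A=29 B=28 C=43 D=43] avail[A=20 B=28 C=43 D=43] open={R2}
Step 8: reserve R5 A 6 -> on_hand[A=29 B=28 C=43 D=43] avail[A=14 B=28 C=43 D=43] open={R2,R5}
Step 9: reserve R6 A 7 -> on_hand[A=29 B=28 C=43 D=43] avail[A=7 B=28 C=43 D=43] open={R2,R5,R6}
Step 10: commit R2 -> on_hand[A=20 B=28 C=43 D=43] avail[A=7 B=28 C=43 D=43] open={R5,R6}
Step 11: commit R5 -> on_hand[A=14 B=28 C=43 D=43] avail[A=7 B=28 C=43 D=43] open={R6}
Step 12: reserve R7 C 5 -> on_hand[A=14 B=28 C=43 D=43] avail[A=7 B=28 C=38 D=43] open={R6,R7}
Step 13: commit R7 -> on_hand[A=14 B=28 C=38 D=43] avail[A=7 B=28 C=38 D=43] open={R6}
Step 14: commit R6 -> on_hand[A=7 B=28 C=38 D=43] avail[A=7 B=28 C=38 D=43] open={}
Step 15: reserve R8 C 3 -> on_hand[A=7 B=28 C=38 D=43] avail[A=7 B=28 C=35 D=43] open={R8}
Step 16: reserve R9 D 3 -> on_hand[A=7 B=28 C=38 D=43] avail[A=7 B=28 C=35 D=40] open={R8,R9}
Step 17: cancel R9 -> on_hand[A=7 B=28 C=38 D=43] avail[A=7 B=28 C=35 D=43] open={R8}
Step 18: reserve R10 B 6 -> on_hand[A=7 B=28 C=38 D=43] avail[A=7 B=22 C=35 D=43] open={R10,R8}
Open reservations: ['R10', 'R8'] -> 2

Answer: 2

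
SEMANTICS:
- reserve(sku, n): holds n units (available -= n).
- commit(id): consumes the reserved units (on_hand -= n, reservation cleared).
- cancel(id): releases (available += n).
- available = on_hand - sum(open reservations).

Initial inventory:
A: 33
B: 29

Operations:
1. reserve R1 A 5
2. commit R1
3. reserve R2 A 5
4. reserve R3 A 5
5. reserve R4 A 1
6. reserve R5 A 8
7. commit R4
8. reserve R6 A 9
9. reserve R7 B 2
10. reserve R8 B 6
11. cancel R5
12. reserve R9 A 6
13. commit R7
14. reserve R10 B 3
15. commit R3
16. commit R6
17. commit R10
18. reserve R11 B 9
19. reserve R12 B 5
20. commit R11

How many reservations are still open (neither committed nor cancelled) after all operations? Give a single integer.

Step 1: reserve R1 A 5 -> on_hand[A=33 B=29] avail[A=28 B=29] open={R1}
Step 2: commit R1 -> on_hand[A=28 B=29] avail[A=28 B=29] open={}
Step 3: reserve R2 A 5 -> on_hand[A=28 B=29] avail[A=23 B=29] open={R2}
Step 4: reserve R3 A 5 -> on_hand[A=28 B=29] avail[A=18 B=29] open={R2,R3}
Step 5: reserve R4 A 1 -> on_hand[A=28 B=29] avail[A=17 B=29] open={R2,R3,R4}
Step 6: reserve R5 A 8 -> on_hand[A=28 B=29] avail[A=9 B=29] open={R2,R3,R4,R5}
Step 7: commit R4 -> on_hand[A=27 B=29] avail[A=9 B=29] open={R2,R3,R5}
Step 8: reserve R6 A 9 -> on_hand[A=27 B=29] avail[A=0 B=29] open={R2,R3,R5,R6}
Step 9: reserve R7 B 2 -> on_hand[A=27 B=29] avail[A=0 B=27] open={R2,R3,R5,R6,R7}
Step 10: reserve R8 B 6 -> on_hand[A=27 B=29] avail[A=0 B=21] open={R2,R3,R5,R6,R7,R8}
Step 11: cancel R5 -> on_hand[A=27 B=29] avail[A=8 B=21] open={R2,R3,R6,R7,R8}
Step 12: reserve R9 A 6 -> on_hand[A=27 B=29] avail[A=2 B=21] open={R2,R3,R6,R7,R8,R9}
Step 13: commit R7 -> on_hand[A=27 B=27] avail[A=2 B=21] open={R2,R3,R6,R8,R9}
Step 14: reserve R10 B 3 -> on_hand[A=27 B=27] avail[A=2 B=18] open={R10,R2,R3,R6,R8,R9}
Step 15: commit R3 -> on_hand[A=22 B=27] avail[A=2 B=18] open={R10,R2,R6,R8,R9}
Step 16: commit R6 -> on_hand[A=13 B=27] avail[A=2 B=18] open={R10,R2,R8,R9}
Step 17: commit R10 -> on_hand[A=13 B=24] avail[A=2 B=18] open={R2,R8,R9}
Step 18: reserve R11 B 9 -> on_hand[A=13 B=24] avail[A=2 B=9] open={R11,R2,R8,R9}
Step 19: reserve R12 B 5 -> on_hand[A=13 B=24] avail[A=2 B=4] open={R11,R12,R2,R8,R9}
Step 20: commit R11 -> on_hand[A=13 B=15] avail[A=2 B=4] open={R12,R2,R8,R9}
Open reservations: ['R12', 'R2', 'R8', 'R9'] -> 4

Answer: 4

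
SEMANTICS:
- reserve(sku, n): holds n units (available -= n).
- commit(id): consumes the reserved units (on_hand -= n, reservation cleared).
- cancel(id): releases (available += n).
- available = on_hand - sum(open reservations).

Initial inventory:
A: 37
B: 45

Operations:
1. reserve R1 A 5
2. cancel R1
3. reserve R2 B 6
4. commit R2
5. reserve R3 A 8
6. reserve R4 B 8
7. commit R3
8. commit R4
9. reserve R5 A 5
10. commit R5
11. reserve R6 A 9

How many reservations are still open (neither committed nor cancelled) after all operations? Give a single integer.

Answer: 1

Derivation:
Step 1: reserve R1 A 5 -> on_hand[A=37 B=45] avail[A=32 B=45] open={R1}
Step 2: cancel R1 -> on_hand[A=37 B=45] avail[A=37 B=45] open={}
Step 3: reserve R2 B 6 -> on_hand[A=37 B=45] avail[A=37 B=39] open={R2}
Step 4: commit R2 -> on_hand[A=37 B=39] avail[A=37 B=39] open={}
Step 5: reserve R3 A 8 -> on_hand[A=37 B=39] avail[A=29 B=39] open={R3}
Step 6: reserve R4 B 8 -> on_hand[A=37 B=39] avail[A=29 B=31] open={R3,R4}
Step 7: commit R3 -> on_hand[A=29 B=39] avail[A=29 B=31] open={R4}
Step 8: commit R4 -> on_hand[A=29 B=31] avail[A=29 B=31] open={}
Step 9: reserve R5 A 5 -> on_hand[A=29 B=31] avail[A=24 B=31] open={R5}
Step 10: commit R5 -> on_hand[A=24 B=31] avail[A=24 B=31] open={}
Step 11: reserve R6 A 9 -> on_hand[A=24 B=31] avail[A=15 B=31] open={R6}
Open reservations: ['R6'] -> 1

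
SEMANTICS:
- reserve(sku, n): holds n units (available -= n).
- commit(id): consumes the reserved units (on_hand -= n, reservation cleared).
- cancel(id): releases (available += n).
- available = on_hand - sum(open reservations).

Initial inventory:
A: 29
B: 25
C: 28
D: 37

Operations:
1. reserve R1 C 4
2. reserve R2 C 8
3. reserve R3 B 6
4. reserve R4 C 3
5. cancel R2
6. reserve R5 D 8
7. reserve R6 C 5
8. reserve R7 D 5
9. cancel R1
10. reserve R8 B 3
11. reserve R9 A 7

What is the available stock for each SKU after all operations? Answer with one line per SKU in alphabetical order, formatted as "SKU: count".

Step 1: reserve R1 C 4 -> on_hand[A=29 B=25 C=28 D=37] avail[A=29 B=25 C=24 D=37] open={R1}
Step 2: reserve R2 C 8 -> on_hand[A=29 B=25 C=28 D=37] avail[A=29 B=25 C=16 D=37] open={R1,R2}
Step 3: reserve R3 B 6 -> on_hand[A=29 B=25 C=28 D=37] avail[A=29 B=19 C=16 D=37] open={R1,R2,R3}
Step 4: reserve R4 C 3 -> on_hand[A=29 B=25 C=28 D=37] avail[A=29 B=19 C=13 D=37] open={R1,R2,R3,R4}
Step 5: cancel R2 -> on_hand[A=29 B=25 C=28 D=37] avail[A=29 B=19 C=21 D=37] open={R1,R3,R4}
Step 6: reserve R5 D 8 -> on_hand[A=29 B=25 C=28 D=37] avail[A=29 B=19 C=21 D=29] open={R1,R3,R4,R5}
Step 7: reserve R6 C 5 -> on_hand[A=29 B=25 C=28 D=37] avail[A=29 B=19 C=16 D=29] open={R1,R3,R4,R5,R6}
Step 8: reserve R7 D 5 -> on_hand[A=29 B=25 C=28 D=37] avail[A=29 B=19 C=16 D=24] open={R1,R3,R4,R5,R6,R7}
Step 9: cancel R1 -> on_hand[A=29 B=25 C=28 D=37] avail[A=29 B=19 C=20 D=24] open={R3,R4,R5,R6,R7}
Step 10: reserve R8 B 3 -> on_hand[A=29 B=25 C=28 D=37] avail[A=29 B=16 C=20 D=24] open={R3,R4,R5,R6,R7,R8}
Step 11: reserve R9 A 7 -> on_hand[A=29 B=25 C=28 D=37] avail[A=22 B=16 C=20 D=24] open={R3,R4,R5,R6,R7,R8,R9}

Answer: A: 22
B: 16
C: 20
D: 24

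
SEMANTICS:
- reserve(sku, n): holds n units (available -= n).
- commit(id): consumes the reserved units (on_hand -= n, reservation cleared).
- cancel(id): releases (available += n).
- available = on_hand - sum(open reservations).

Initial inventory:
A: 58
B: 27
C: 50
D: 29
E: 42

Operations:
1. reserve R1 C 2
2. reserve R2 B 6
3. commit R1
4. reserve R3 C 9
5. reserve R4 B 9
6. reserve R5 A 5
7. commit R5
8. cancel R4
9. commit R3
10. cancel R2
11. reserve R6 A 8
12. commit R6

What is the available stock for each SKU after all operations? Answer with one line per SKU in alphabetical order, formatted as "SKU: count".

Answer: A: 45
B: 27
C: 39
D: 29
E: 42

Derivation:
Step 1: reserve R1 C 2 -> on_hand[A=58 B=27 C=50 D=29 E=42] avail[A=58 B=27 C=48 D=29 E=42] open={R1}
Step 2: reserve R2 B 6 -> on_hand[A=58 B=27 C=50 D=29 E=42] avail[A=58 B=21 C=48 D=29 E=42] open={R1,R2}
Step 3: commit R1 -> on_hand[A=58 B=27 C=48 D=29 E=42] avail[A=58 B=21 C=48 D=29 E=42] open={R2}
Step 4: reserve R3 C 9 -> on_hand[A=58 B=27 C=48 D=29 E=42] avail[A=58 B=21 C=39 D=29 E=42] open={R2,R3}
Step 5: reserve R4 B 9 -> on_hand[A=58 B=27 C=48 D=29 E=42] avail[A=58 B=12 C=39 D=29 E=42] open={R2,R3,R4}
Step 6: reserve R5 A 5 -> on_hand[A=58 B=27 C=48 D=29 E=42] avail[A=53 B=12 C=39 D=29 E=42] open={R2,R3,R4,R5}
Step 7: commit R5 -> on_hand[A=53 B=27 C=48 D=29 E=42] avail[A=53 B=12 C=39 D=29 E=42] open={R2,R3,R4}
Step 8: cancel R4 -> on_hand[A=53 B=27 C=48 D=29 E=42] avail[A=53 B=21 C=39 D=29 E=42] open={R2,R3}
Step 9: commit R3 -> on_hand[A=53 B=27 C=39 D=29 E=42] avail[A=53 B=21 C=39 D=29 E=42] open={R2}
Step 10: cancel R2 -> on_hand[A=53 B=27 C=39 D=29 E=42] avail[A=53 B=27 C=39 D=29 E=42] open={}
Step 11: reserve R6 A 8 -> on_hand[A=53 B=27 C=39 D=29 E=42] avail[A=45 B=27 C=39 D=29 E=42] open={R6}
Step 12: commit R6 -> on_hand[A=45 B=27 C=39 D=29 E=42] avail[A=45 B=27 C=39 D=29 E=42] open={}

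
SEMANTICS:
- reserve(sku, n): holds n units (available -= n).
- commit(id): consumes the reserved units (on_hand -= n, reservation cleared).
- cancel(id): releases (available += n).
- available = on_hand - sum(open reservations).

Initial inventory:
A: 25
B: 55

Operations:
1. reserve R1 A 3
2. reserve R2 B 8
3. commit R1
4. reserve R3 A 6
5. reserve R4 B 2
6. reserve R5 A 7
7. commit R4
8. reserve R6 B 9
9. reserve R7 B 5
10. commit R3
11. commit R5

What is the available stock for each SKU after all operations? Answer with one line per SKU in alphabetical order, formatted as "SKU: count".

Step 1: reserve R1 A 3 -> on_hand[A=25 B=55] avail[A=22 B=55] open={R1}
Step 2: reserve R2 B 8 -> on_hand[A=25 B=55] avail[A=22 B=47] open={R1,R2}
Step 3: commit R1 -> on_hand[A=22 B=55] avail[A=22 B=47] open={R2}
Step 4: reserve R3 A 6 -> on_hand[A=22 B=55] avail[A=16 B=47] open={R2,R3}
Step 5: reserve R4 B 2 -> on_hand[A=22 B=55] avail[A=16 B=45] open={R2,R3,R4}
Step 6: reserve R5 A 7 -> on_hand[A=22 B=55] avail[A=9 B=45] open={R2,R3,R4,R5}
Step 7: commit R4 -> on_hand[A=22 B=53] avail[A=9 B=45] open={R2,R3,R5}
Step 8: reserve R6 B 9 -> on_hand[A=22 B=53] avail[A=9 B=36] open={R2,R3,R5,R6}
Step 9: reserve R7 B 5 -> on_hand[A=22 B=53] avail[A=9 B=31] open={R2,R3,R5,R6,R7}
Step 10: commit R3 -> on_hand[A=16 B=53] avail[A=9 B=31] open={R2,R5,R6,R7}
Step 11: commit R5 -> on_hand[A=9 B=53] avail[A=9 B=31] open={R2,R6,R7}

Answer: A: 9
B: 31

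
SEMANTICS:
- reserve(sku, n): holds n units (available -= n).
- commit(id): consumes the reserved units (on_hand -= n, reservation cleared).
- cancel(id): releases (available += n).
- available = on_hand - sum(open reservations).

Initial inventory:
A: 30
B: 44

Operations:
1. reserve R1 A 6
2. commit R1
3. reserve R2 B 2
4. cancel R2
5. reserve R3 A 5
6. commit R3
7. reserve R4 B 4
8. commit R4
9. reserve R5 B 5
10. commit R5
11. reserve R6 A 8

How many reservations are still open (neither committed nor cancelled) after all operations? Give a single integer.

Step 1: reserve R1 A 6 -> on_hand[A=30 B=44] avail[A=24 B=44] open={R1}
Step 2: commit R1 -> on_hand[A=24 B=44] avail[A=24 B=44] open={}
Step 3: reserve R2 B 2 -> on_hand[A=24 B=44] avail[A=24 B=42] open={R2}
Step 4: cancel R2 -> on_hand[A=24 B=44] avail[A=24 B=44] open={}
Step 5: reserve R3 A 5 -> on_hand[A=24 B=44] avail[A=19 B=44] open={R3}
Step 6: commit R3 -> on_hand[A=19 B=44] avail[A=19 B=44] open={}
Step 7: reserve R4 B 4 -> on_hand[A=19 B=44] avail[A=19 B=40] open={R4}
Step 8: commit R4 -> on_hand[A=19 B=40] avail[A=19 B=40] open={}
Step 9: reserve R5 B 5 -> on_hand[A=19 B=40] avail[A=19 B=35] open={R5}
Step 10: commit R5 -> on_hand[A=19 B=35] avail[A=19 B=35] open={}
Step 11: reserve R6 A 8 -> on_hand[A=19 B=35] avail[A=11 B=35] open={R6}
Open reservations: ['R6'] -> 1

Answer: 1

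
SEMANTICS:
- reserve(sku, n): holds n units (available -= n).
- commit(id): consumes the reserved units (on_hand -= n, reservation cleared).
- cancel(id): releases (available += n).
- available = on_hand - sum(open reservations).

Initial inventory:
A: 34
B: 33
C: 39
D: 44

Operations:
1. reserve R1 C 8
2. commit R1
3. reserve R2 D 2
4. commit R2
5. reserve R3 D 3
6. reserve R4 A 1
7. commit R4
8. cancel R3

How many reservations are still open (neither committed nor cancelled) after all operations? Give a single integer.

Answer: 0

Derivation:
Step 1: reserve R1 C 8 -> on_hand[A=34 B=33 C=39 D=44] avail[A=34 B=33 C=31 D=44] open={R1}
Step 2: commit R1 -> on_hand[A=34 B=33 C=31 D=44] avail[A=34 B=33 C=31 D=44] open={}
Step 3: reserve R2 D 2 -> on_hand[A=34 B=33 C=31 D=44] avail[A=34 B=33 C=31 D=42] open={R2}
Step 4: commit R2 -> on_hand[A=34 B=33 C=31 D=42] avail[A=34 B=33 C=31 D=42] open={}
Step 5: reserve R3 D 3 -> on_hand[A=34 B=33 C=31 D=42] avail[A=34 B=33 C=31 D=39] open={R3}
Step 6: reserve R4 A 1 -> on_hand[A=34 B=33 C=31 D=42] avail[A=33 B=33 C=31 D=39] open={R3,R4}
Step 7: commit R4 -> on_hand[A=33 B=33 C=31 D=42] avail[A=33 B=33 C=31 D=39] open={R3}
Step 8: cancel R3 -> on_hand[A=33 B=33 C=31 D=42] avail[A=33 B=33 C=31 D=42] open={}
Open reservations: [] -> 0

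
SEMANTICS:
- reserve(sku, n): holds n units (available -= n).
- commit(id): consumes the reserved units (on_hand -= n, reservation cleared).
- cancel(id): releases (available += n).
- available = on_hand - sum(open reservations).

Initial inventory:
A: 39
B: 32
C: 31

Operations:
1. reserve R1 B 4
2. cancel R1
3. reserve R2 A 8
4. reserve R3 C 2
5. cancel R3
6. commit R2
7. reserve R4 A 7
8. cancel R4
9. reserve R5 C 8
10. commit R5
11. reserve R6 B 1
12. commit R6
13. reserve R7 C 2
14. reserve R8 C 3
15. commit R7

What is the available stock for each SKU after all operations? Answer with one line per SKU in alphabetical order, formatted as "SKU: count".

Answer: A: 31
B: 31
C: 18

Derivation:
Step 1: reserve R1 B 4 -> on_hand[A=39 B=32 C=31] avail[A=39 B=28 C=31] open={R1}
Step 2: cancel R1 -> on_hand[A=39 B=32 C=31] avail[A=39 B=32 C=31] open={}
Step 3: reserve R2 A 8 -> on_hand[A=39 B=32 C=31] avail[A=31 B=32 C=31] open={R2}
Step 4: reserve R3 C 2 -> on_hand[A=39 B=32 C=31] avail[A=31 B=32 C=29] open={R2,R3}
Step 5: cancel R3 -> on_hand[A=39 B=32 C=31] avail[A=31 B=32 C=31] open={R2}
Step 6: commit R2 -> on_hand[A=31 B=32 C=31] avail[A=31 B=32 C=31] open={}
Step 7: reserve R4 A 7 -> on_hand[A=31 B=32 C=31] avail[A=24 B=32 C=31] open={R4}
Step 8: cancel R4 -> on_hand[A=31 B=32 C=31] avail[A=31 B=32 C=31] open={}
Step 9: reserve R5 C 8 -> on_hand[A=31 B=32 C=31] avail[A=31 B=32 C=23] open={R5}
Step 10: commit R5 -> on_hand[A=31 B=32 C=23] avail[A=31 B=32 C=23] open={}
Step 11: reserve R6 B 1 -> on_hand[A=31 B=32 C=23] avail[A=31 B=31 C=23] open={R6}
Step 12: commit R6 -> on_hand[A=31 B=31 C=23] avail[A=31 B=31 C=23] open={}
Step 13: reserve R7 C 2 -> on_hand[A=31 B=31 C=23] avail[A=31 B=31 C=21] open={R7}
Step 14: reserve R8 C 3 -> on_hand[A=31 B=31 C=23] avail[A=31 B=31 C=18] open={R7,R8}
Step 15: commit R7 -> on_hand[A=31 B=31 C=21] avail[A=31 B=31 C=18] open={R8}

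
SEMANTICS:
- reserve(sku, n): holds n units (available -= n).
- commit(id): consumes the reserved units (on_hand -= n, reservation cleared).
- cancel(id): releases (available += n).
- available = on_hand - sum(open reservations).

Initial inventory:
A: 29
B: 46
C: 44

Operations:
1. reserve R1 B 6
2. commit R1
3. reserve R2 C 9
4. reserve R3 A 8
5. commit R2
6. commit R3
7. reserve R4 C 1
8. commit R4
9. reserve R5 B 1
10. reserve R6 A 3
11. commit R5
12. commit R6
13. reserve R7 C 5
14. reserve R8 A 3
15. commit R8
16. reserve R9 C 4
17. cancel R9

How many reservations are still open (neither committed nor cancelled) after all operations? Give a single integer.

Step 1: reserve R1 B 6 -> on_hand[A=29 B=46 C=44] avail[A=29 B=40 C=44] open={R1}
Step 2: commit R1 -> on_hand[A=29 B=40 C=44] avail[A=29 B=40 C=44] open={}
Step 3: reserve R2 C 9 -> on_hand[A=29 B=40 C=44] avail[A=29 B=40 C=35] open={R2}
Step 4: reserve R3 A 8 -> on_hand[A=29 B=40 C=44] avail[A=21 B=40 C=35] open={R2,R3}
Step 5: commit R2 -> on_hand[A=29 B=40 C=35] avail[A=21 B=40 C=35] open={R3}
Step 6: commit R3 -> on_hand[A=21 B=40 C=35] avail[A=21 B=40 C=35] open={}
Step 7: reserve R4 C 1 -> on_hand[A=21 B=40 C=35] avail[A=21 B=40 C=34] open={R4}
Step 8: commit R4 -> on_hand[A=21 B=40 C=34] avail[A=21 B=40 C=34] open={}
Step 9: reserve R5 B 1 -> on_hand[A=21 B=40 C=34] avail[A=21 B=39 C=34] open={R5}
Step 10: reserve R6 A 3 -> on_hand[A=21 B=40 C=34] avail[A=18 B=39 C=34] open={R5,R6}
Step 11: commit R5 -> on_hand[A=21 B=39 C=34] avail[A=18 B=39 C=34] open={R6}
Step 12: commit R6 -> on_hand[A=18 B=39 C=34] avail[A=18 B=39 C=34] open={}
Step 13: reserve R7 C 5 -> on_hand[A=18 B=39 C=34] avail[A=18 B=39 C=29] open={R7}
Step 14: reserve R8 A 3 -> on_hand[A=18 B=39 C=34] avail[A=15 B=39 C=29] open={R7,R8}
Step 15: commit R8 -> on_hand[A=15 B=39 C=34] avail[A=15 B=39 C=29] open={R7}
Step 16: reserve R9 C 4 -> on_hand[A=15 B=39 C=34] avail[A=15 B=39 C=25] open={R7,R9}
Step 17: cancel R9 -> on_hand[A=15 B=39 C=34] avail[A=15 B=39 C=29] open={R7}
Open reservations: ['R7'] -> 1

Answer: 1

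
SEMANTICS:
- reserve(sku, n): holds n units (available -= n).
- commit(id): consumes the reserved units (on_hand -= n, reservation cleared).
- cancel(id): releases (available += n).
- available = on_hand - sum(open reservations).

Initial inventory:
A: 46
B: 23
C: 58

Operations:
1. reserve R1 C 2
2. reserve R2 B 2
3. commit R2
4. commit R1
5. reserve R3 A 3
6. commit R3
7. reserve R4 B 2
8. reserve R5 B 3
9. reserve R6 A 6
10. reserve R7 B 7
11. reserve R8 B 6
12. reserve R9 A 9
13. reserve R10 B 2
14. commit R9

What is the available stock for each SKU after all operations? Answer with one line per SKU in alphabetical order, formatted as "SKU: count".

Step 1: reserve R1 C 2 -> on_hand[A=46 B=23 C=58] avail[A=46 B=23 C=56] open={R1}
Step 2: reserve R2 B 2 -> on_hand[A=46 B=23 C=58] avail[A=46 B=21 C=56] open={R1,R2}
Step 3: commit R2 -> on_hand[A=46 B=21 C=58] avail[A=46 B=21 C=56] open={R1}
Step 4: commit R1 -> on_hand[A=46 B=21 C=56] avail[A=46 B=21 C=56] open={}
Step 5: reserve R3 A 3 -> on_hand[A=46 B=21 C=56] avail[A=43 B=21 C=56] open={R3}
Step 6: commit R3 -> on_hand[A=43 B=21 C=56] avail[A=43 B=21 C=56] open={}
Step 7: reserve R4 B 2 -> on_hand[A=43 B=21 C=56] avail[A=43 B=19 C=56] open={R4}
Step 8: reserve R5 B 3 -> on_hand[A=43 B=21 C=56] avail[A=43 B=16 C=56] open={R4,R5}
Step 9: reserve R6 A 6 -> on_hand[A=43 B=21 C=56] avail[A=37 B=16 C=56] open={R4,R5,R6}
Step 10: reserve R7 B 7 -> on_hand[A=43 B=21 C=56] avail[A=37 B=9 C=56] open={R4,R5,R6,R7}
Step 11: reserve R8 B 6 -> on_hand[A=43 B=21 C=56] avail[A=37 B=3 C=56] open={R4,R5,R6,R7,R8}
Step 12: reserve R9 A 9 -> on_hand[A=43 B=21 C=56] avail[A=28 B=3 C=56] open={R4,R5,R6,R7,R8,R9}
Step 13: reserve R10 B 2 -> on_hand[A=43 B=21 C=56] avail[A=28 B=1 C=56] open={R10,R4,R5,R6,R7,R8,R9}
Step 14: commit R9 -> on_hand[A=34 B=21 C=56] avail[A=28 B=1 C=56] open={R10,R4,R5,R6,R7,R8}

Answer: A: 28
B: 1
C: 56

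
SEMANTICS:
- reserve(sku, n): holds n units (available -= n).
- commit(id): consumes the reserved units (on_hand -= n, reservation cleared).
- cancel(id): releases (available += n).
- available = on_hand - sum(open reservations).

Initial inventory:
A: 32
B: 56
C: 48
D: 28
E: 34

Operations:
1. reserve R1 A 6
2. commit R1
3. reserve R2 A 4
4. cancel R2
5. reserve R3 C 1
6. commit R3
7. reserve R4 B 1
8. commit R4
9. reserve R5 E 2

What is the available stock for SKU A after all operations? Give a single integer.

Answer: 26

Derivation:
Step 1: reserve R1 A 6 -> on_hand[A=32 B=56 C=48 D=28 E=34] avail[A=26 B=56 C=48 D=28 E=34] open={R1}
Step 2: commit R1 -> on_hand[A=26 B=56 C=48 D=28 E=34] avail[A=26 B=56 C=48 D=28 E=34] open={}
Step 3: reserve R2 A 4 -> on_hand[A=26 B=56 C=48 D=28 E=34] avail[A=22 B=56 C=48 D=28 E=34] open={R2}
Step 4: cancel R2 -> on_hand[A=26 B=56 C=48 D=28 E=34] avail[A=26 B=56 C=48 D=28 E=34] open={}
Step 5: reserve R3 C 1 -> on_hand[A=26 B=56 C=48 D=28 E=34] avail[A=26 B=56 C=47 D=28 E=34] open={R3}
Step 6: commit R3 -> on_hand[A=26 B=56 C=47 D=28 E=34] avail[A=26 B=56 C=47 D=28 E=34] open={}
Step 7: reserve R4 B 1 -> on_hand[A=26 B=56 C=47 D=28 E=34] avail[A=26 B=55 C=47 D=28 E=34] open={R4}
Step 8: commit R4 -> on_hand[A=26 B=55 C=47 D=28 E=34] avail[A=26 B=55 C=47 D=28 E=34] open={}
Step 9: reserve R5 E 2 -> on_hand[A=26 B=55 C=47 D=28 E=34] avail[A=26 B=55 C=47 D=28 E=32] open={R5}
Final available[A] = 26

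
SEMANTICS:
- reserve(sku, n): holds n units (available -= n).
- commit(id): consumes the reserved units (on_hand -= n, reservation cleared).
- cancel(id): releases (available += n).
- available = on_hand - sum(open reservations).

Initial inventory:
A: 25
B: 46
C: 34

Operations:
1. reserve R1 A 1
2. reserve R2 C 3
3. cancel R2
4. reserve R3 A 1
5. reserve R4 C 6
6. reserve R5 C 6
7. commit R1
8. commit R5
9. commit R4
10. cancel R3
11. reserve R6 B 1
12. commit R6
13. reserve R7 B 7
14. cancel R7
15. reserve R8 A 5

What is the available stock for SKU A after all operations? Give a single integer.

Answer: 19

Derivation:
Step 1: reserve R1 A 1 -> on_hand[A=25 B=46 C=34] avail[A=24 B=46 C=34] open={R1}
Step 2: reserve R2 C 3 -> on_hand[A=25 B=46 C=34] avail[A=24 B=46 C=31] open={R1,R2}
Step 3: cancel R2 -> on_hand[A=25 B=46 C=34] avail[A=24 B=46 C=34] open={R1}
Step 4: reserve R3 A 1 -> on_hand[A=25 B=46 C=34] avail[A=23 B=46 C=34] open={R1,R3}
Step 5: reserve R4 C 6 -> on_hand[A=25 B=46 C=34] avail[A=23 B=46 C=28] open={R1,R3,R4}
Step 6: reserve R5 C 6 -> on_hand[A=25 B=46 C=34] avail[A=23 B=46 C=22] open={R1,R3,R4,R5}
Step 7: commit R1 -> on_hand[A=24 B=46 C=34] avail[A=23 B=46 C=22] open={R3,R4,R5}
Step 8: commit R5 -> on_hand[A=24 B=46 C=28] avail[A=23 B=46 C=22] open={R3,R4}
Step 9: commit R4 -> on_hand[A=24 B=46 C=22] avail[A=23 B=46 C=22] open={R3}
Step 10: cancel R3 -> on_hand[A=24 B=46 C=22] avail[A=24 B=46 C=22] open={}
Step 11: reserve R6 B 1 -> on_hand[A=24 B=46 C=22] avail[A=24 B=45 C=22] open={R6}
Step 12: commit R6 -> on_hand[A=24 B=45 C=22] avail[A=24 B=45 C=22] open={}
Step 13: reserve R7 B 7 -> on_hand[A=24 B=45 C=22] avail[A=24 B=38 C=22] open={R7}
Step 14: cancel R7 -> on_hand[A=24 B=45 C=22] avail[A=24 B=45 C=22] open={}
Step 15: reserve R8 A 5 -> on_hand[A=24 B=45 C=22] avail[A=19 B=45 C=22] open={R8}
Final available[A] = 19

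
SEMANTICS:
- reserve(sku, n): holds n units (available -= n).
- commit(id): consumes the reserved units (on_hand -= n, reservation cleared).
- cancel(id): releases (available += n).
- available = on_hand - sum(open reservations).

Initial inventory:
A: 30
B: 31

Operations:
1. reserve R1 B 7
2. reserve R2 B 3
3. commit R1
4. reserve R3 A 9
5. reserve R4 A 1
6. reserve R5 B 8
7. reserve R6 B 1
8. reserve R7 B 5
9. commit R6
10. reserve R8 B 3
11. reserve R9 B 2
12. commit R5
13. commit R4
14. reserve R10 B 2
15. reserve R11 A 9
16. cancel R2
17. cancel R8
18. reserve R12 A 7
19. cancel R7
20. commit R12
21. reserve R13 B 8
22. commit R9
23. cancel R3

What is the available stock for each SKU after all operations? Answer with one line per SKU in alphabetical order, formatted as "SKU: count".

Answer: A: 13
B: 3

Derivation:
Step 1: reserve R1 B 7 -> on_hand[A=30 B=31] avail[A=30 B=24] open={R1}
Step 2: reserve R2 B 3 -> on_hand[A=30 B=31] avail[A=30 B=21] open={R1,R2}
Step 3: commit R1 -> on_hand[A=30 B=24] avail[A=30 B=21] open={R2}
Step 4: reserve R3 A 9 -> on_hand[A=30 B=24] avail[A=21 B=21] open={R2,R3}
Step 5: reserve R4 A 1 -> on_hand[A=30 B=24] avail[A=20 B=21] open={R2,R3,R4}
Step 6: reserve R5 B 8 -> on_hand[A=30 B=24] avail[A=20 B=13] open={R2,R3,R4,R5}
Step 7: reserve R6 B 1 -> on_hand[A=30 B=24] avail[A=20 B=12] open={R2,R3,R4,R5,R6}
Step 8: reserve R7 B 5 -> on_hand[A=30 B=24] avail[A=20 B=7] open={R2,R3,R4,R5,R6,R7}
Step 9: commit R6 -> on_hand[A=30 B=23] avail[A=20 B=7] open={R2,R3,R4,R5,R7}
Step 10: reserve R8 B 3 -> on_hand[A=30 B=23] avail[A=20 B=4] open={R2,R3,R4,R5,R7,R8}
Step 11: reserve R9 B 2 -> on_hand[A=30 B=23] avail[A=20 B=2] open={R2,R3,R4,R5,R7,R8,R9}
Step 12: commit R5 -> on_hand[A=30 B=15] avail[A=20 B=2] open={R2,R3,R4,R7,R8,R9}
Step 13: commit R4 -> on_hand[A=29 B=15] avail[A=20 B=2] open={R2,R3,R7,R8,R9}
Step 14: reserve R10 B 2 -> on_hand[A=29 B=15] avail[A=20 B=0] open={R10,R2,R3,R7,R8,R9}
Step 15: reserve R11 A 9 -> on_hand[A=29 B=15] avail[A=11 B=0] open={R10,R11,R2,R3,R7,R8,R9}
Step 16: cancel R2 -> on_hand[A=29 B=15] avail[A=11 B=3] open={R10,R11,R3,R7,R8,R9}
Step 17: cancel R8 -> on_hand[A=29 B=15] avail[A=11 B=6] open={R10,R11,R3,R7,R9}
Step 18: reserve R12 A 7 -> on_hand[A=29 B=15] avail[A=4 B=6] open={R10,R11,R12,R3,R7,R9}
Step 19: cancel R7 -> on_hand[A=29 B=15] avail[A=4 B=11] open={R10,R11,R12,R3,R9}
Step 20: commit R12 -> on_hand[A=22 B=15] avail[A=4 B=11] open={R10,R11,R3,R9}
Step 21: reserve R13 B 8 -> on_hand[A=22 B=15] avail[A=4 B=3] open={R10,R11,R13,R3,R9}
Step 22: commit R9 -> on_hand[A=22 B=13] avail[A=4 B=3] open={R10,R11,R13,R3}
Step 23: cancel R3 -> on_hand[A=22 B=13] avail[A=13 B=3] open={R10,R11,R13}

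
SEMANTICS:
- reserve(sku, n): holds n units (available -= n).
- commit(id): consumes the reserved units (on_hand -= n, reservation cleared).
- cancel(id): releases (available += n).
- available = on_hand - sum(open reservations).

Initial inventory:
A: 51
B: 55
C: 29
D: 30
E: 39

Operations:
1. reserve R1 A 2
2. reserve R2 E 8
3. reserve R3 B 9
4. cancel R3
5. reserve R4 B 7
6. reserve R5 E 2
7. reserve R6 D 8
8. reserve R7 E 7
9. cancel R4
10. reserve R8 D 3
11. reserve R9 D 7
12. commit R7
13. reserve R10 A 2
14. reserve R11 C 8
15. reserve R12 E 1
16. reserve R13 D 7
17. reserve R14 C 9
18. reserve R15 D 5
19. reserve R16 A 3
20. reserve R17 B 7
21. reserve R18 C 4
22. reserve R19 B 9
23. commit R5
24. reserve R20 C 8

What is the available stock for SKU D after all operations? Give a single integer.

Step 1: reserve R1 A 2 -> on_hand[A=51 B=55 C=29 D=30 E=39] avail[A=49 B=55 C=29 D=30 E=39] open={R1}
Step 2: reserve R2 E 8 -> on_hand[A=51 B=55 C=29 D=30 E=39] avail[A=49 B=55 C=29 D=30 E=31] open={R1,R2}
Step 3: reserve R3 B 9 -> on_hand[A=51 B=55 C=29 D=30 E=39] avail[A=49 B=46 C=29 D=30 E=31] open={R1,R2,R3}
Step 4: cancel R3 -> on_hand[A=51 B=55 C=29 D=30 E=39] avail[A=49 B=55 C=29 D=30 E=31] open={R1,R2}
Step 5: reserve R4 B 7 -> on_hand[A=51 B=55 C=29 D=30 E=39] avail[A=49 B=48 C=29 D=30 E=31] open={R1,R2,R4}
Step 6: reserve R5 E 2 -> on_hand[A=51 B=55 C=29 D=30 E=39] avail[A=49 B=48 C=29 D=30 E=29] open={R1,R2,R4,R5}
Step 7: reserve R6 D 8 -> on_hand[A=51 B=55 C=29 D=30 E=39] avail[A=49 B=48 C=29 D=22 E=29] open={R1,R2,R4,R5,R6}
Step 8: reserve R7 E 7 -> on_hand[A=51 B=55 C=29 D=30 E=39] avail[A=49 B=48 C=29 D=22 E=22] open={R1,R2,R4,R5,R6,R7}
Step 9: cancel R4 -> on_hand[A=51 B=55 C=29 D=30 E=39] avail[A=49 B=55 C=29 D=22 E=22] open={R1,R2,R5,R6,R7}
Step 10: reserve R8 D 3 -> on_hand[A=51 B=55 C=29 D=30 E=39] avail[A=49 B=55 C=29 D=19 E=22] open={R1,R2,R5,R6,R7,R8}
Step 11: reserve R9 D 7 -> on_hand[A=51 B=55 C=29 D=30 E=39] avail[A=49 B=55 C=29 D=12 E=22] open={R1,R2,R5,R6,R7,R8,R9}
Step 12: commit R7 -> on_hand[A=51 B=55 C=29 D=30 E=32] avail[A=49 B=55 C=29 D=12 E=22] open={R1,R2,R5,R6,R8,R9}
Step 13: reserve R10 A 2 -> on_hand[A=51 B=55 C=29 D=30 E=32] avail[A=47 B=55 C=29 D=12 E=22] open={R1,R10,R2,R5,R6,R8,R9}
Step 14: reserve R11 C 8 -> on_hand[A=51 B=55 C=29 D=30 E=32] avail[A=47 B=55 C=21 D=12 E=22] open={R1,R10,R11,R2,R5,R6,R8,R9}
Step 15: reserve R12 E 1 -> on_hand[A=51 B=55 C=29 D=30 E=32] avail[A=47 B=55 C=21 D=12 E=21] open={R1,R10,R11,R12,R2,R5,R6,R8,R9}
Step 16: reserve R13 D 7 -> on_hand[A=51 B=55 C=29 D=30 E=32] avail[A=47 B=55 C=21 D=5 E=21] open={R1,R10,R11,R12,R13,R2,R5,R6,R8,R9}
Step 17: reserve R14 C 9 -> on_hand[A=51 B=55 C=29 D=30 E=32] avail[A=47 B=55 C=12 D=5 E=21] open={R1,R10,R11,R12,R13,R14,R2,R5,R6,R8,R9}
Step 18: reserve R15 D 5 -> on_hand[A=51 B=55 C=29 D=30 E=32] avail[A=47 B=55 C=12 D=0 E=21] open={R1,R10,R11,R12,R13,R14,R15,R2,R5,R6,R8,R9}
Step 19: reserve R16 A 3 -> on_hand[A=51 B=55 C=29 D=30 E=32] avail[A=44 B=55 C=12 D=0 E=21] open={R1,R10,R11,R12,R13,R14,R15,R16,R2,R5,R6,R8,R9}
Step 20: reserve R17 B 7 -> on_hand[A=51 B=55 C=29 D=30 E=32] avail[A=44 B=48 C=12 D=0 E=21] open={R1,R10,R11,R12,R13,R14,R15,R16,R17,R2,R5,R6,R8,R9}
Step 21: reserve R18 C 4 -> on_hand[A=51 B=55 C=29 D=30 E=32] avail[A=44 B=48 C=8 D=0 E=21] open={R1,R10,R11,R12,R13,R14,R15,R16,R17,R18,R2,R5,R6,R8,R9}
Step 22: reserve R19 B 9 -> on_hand[A=51 B=55 C=29 D=30 E=32] avail[A=44 B=39 C=8 D=0 E=21] open={R1,R10,R11,R12,R13,R14,R15,R16,R17,R18,R19,R2,R5,R6,R8,R9}
Step 23: commit R5 -> on_hand[A=51 B=55 C=29 D=30 E=30] avail[A=44 B=39 C=8 D=0 E=21] open={R1,R10,R11,R12,R13,R14,R15,R16,R17,R18,R19,R2,R6,R8,R9}
Step 24: reserve R20 C 8 -> on_hand[A=51 B=55 C=29 D=30 E=30] avail[A=44 B=39 C=0 D=0 E=21] open={R1,R10,R11,R12,R13,R14,R15,R16,R17,R18,R19,R2,R20,R6,R8,R9}
Final available[D] = 0

Answer: 0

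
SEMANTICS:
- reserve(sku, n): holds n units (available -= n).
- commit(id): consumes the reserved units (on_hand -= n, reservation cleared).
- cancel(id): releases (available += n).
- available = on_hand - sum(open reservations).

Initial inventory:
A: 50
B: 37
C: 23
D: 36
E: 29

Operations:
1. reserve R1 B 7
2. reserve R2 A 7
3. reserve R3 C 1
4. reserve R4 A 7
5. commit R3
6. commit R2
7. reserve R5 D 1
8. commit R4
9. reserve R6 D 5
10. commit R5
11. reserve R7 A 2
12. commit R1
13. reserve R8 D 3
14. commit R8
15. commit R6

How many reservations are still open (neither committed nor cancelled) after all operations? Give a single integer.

Step 1: reserve R1 B 7 -> on_hand[A=50 B=37 C=23 D=36 E=29] avail[A=50 B=30 C=23 D=36 E=29] open={R1}
Step 2: reserve R2 A 7 -> on_hand[A=50 B=37 C=23 D=36 E=29] avail[A=43 B=30 C=23 D=36 E=29] open={R1,R2}
Step 3: reserve R3 C 1 -> on_hand[A=50 B=37 C=23 D=36 E=29] avail[A=43 B=30 C=22 D=36 E=29] open={R1,R2,R3}
Step 4: reserve R4 A 7 -> on_hand[A=50 B=37 C=23 D=36 E=29] avail[A=36 B=30 C=22 D=36 E=29] open={R1,R2,R3,R4}
Step 5: commit R3 -> on_hand[A=50 B=37 C=22 D=36 E=29] avail[A=36 B=30 C=22 D=36 E=29] open={R1,R2,R4}
Step 6: commit R2 -> on_hand[A=43 B=37 C=22 D=36 E=29] avail[A=36 B=30 C=22 D=36 E=29] open={R1,R4}
Step 7: reserve R5 D 1 -> on_hand[A=43 B=37 C=22 D=36 E=29] avail[A=36 B=30 C=22 D=35 E=29] open={R1,R4,R5}
Step 8: commit R4 -> on_hand[A=36 B=37 C=22 D=36 E=29] avail[A=36 B=30 C=22 D=35 E=29] open={R1,R5}
Step 9: reserve R6 D 5 -> on_hand[A=36 B=37 C=22 D=36 E=29] avail[A=36 B=30 C=22 D=30 E=29] open={R1,R5,R6}
Step 10: commit R5 -> on_hand[A=36 B=37 C=22 D=35 E=29] avail[A=36 B=30 C=22 D=30 E=29] open={R1,R6}
Step 11: reserve R7 A 2 -> on_hand[A=36 B=37 C=22 D=35 E=29] avail[A=34 B=30 C=22 D=30 E=29] open={R1,R6,R7}
Step 12: commit R1 -> on_hand[A=36 B=30 C=22 D=35 E=29] avail[A=34 B=30 C=22 D=30 E=29] open={R6,R7}
Step 13: reserve R8 D 3 -> on_hand[A=36 B=30 C=22 D=35 E=29] avail[A=34 B=30 C=22 D=27 E=29] open={R6,R7,R8}
Step 14: commit R8 -> on_hand[A=36 B=30 C=22 D=32 E=29] avail[A=34 B=30 C=22 D=27 E=29] open={R6,R7}
Step 15: commit R6 -> on_hand[A=36 B=30 C=22 D=27 E=29] avail[A=34 B=30 C=22 D=27 E=29] open={R7}
Open reservations: ['R7'] -> 1

Answer: 1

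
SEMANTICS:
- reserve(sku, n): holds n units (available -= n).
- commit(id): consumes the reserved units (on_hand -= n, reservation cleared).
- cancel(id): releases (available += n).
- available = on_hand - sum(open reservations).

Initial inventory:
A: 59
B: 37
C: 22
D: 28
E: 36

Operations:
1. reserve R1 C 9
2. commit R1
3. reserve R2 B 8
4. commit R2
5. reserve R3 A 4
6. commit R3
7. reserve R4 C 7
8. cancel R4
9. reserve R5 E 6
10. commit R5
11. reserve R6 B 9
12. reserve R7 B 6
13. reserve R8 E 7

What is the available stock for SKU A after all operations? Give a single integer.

Answer: 55

Derivation:
Step 1: reserve R1 C 9 -> on_hand[A=59 B=37 C=22 D=28 E=36] avail[A=59 B=37 C=13 D=28 E=36] open={R1}
Step 2: commit R1 -> on_hand[A=59 B=37 C=13 D=28 E=36] avail[A=59 B=37 C=13 D=28 E=36] open={}
Step 3: reserve R2 B 8 -> on_hand[A=59 B=37 C=13 D=28 E=36] avail[A=59 B=29 C=13 D=28 E=36] open={R2}
Step 4: commit R2 -> on_hand[A=59 B=29 C=13 D=28 E=36] avail[A=59 B=29 C=13 D=28 E=36] open={}
Step 5: reserve R3 A 4 -> on_hand[A=59 B=29 C=13 D=28 E=36] avail[A=55 B=29 C=13 D=28 E=36] open={R3}
Step 6: commit R3 -> on_hand[A=55 B=29 C=13 D=28 E=36] avail[A=55 B=29 C=13 D=28 E=36] open={}
Step 7: reserve R4 C 7 -> on_hand[A=55 B=29 C=13 D=28 E=36] avail[A=55 B=29 C=6 D=28 E=36] open={R4}
Step 8: cancel R4 -> on_hand[A=55 B=29 C=13 D=28 E=36] avail[A=55 B=29 C=13 D=28 E=36] open={}
Step 9: reserve R5 E 6 -> on_hand[A=55 B=29 C=13 D=28 E=36] avail[A=55 B=29 C=13 D=28 E=30] open={R5}
Step 10: commit R5 -> on_hand[A=55 B=29 C=13 D=28 E=30] avail[A=55 B=29 C=13 D=28 E=30] open={}
Step 11: reserve R6 B 9 -> on_hand[A=55 B=29 C=13 D=28 E=30] avail[A=55 B=20 C=13 D=28 E=30] open={R6}
Step 12: reserve R7 B 6 -> on_hand[A=55 B=29 C=13 D=28 E=30] avail[A=55 B=14 C=13 D=28 E=30] open={R6,R7}
Step 13: reserve R8 E 7 -> on_hand[A=55 B=29 C=13 D=28 E=30] avail[A=55 B=14 C=13 D=28 E=23] open={R6,R7,R8}
Final available[A] = 55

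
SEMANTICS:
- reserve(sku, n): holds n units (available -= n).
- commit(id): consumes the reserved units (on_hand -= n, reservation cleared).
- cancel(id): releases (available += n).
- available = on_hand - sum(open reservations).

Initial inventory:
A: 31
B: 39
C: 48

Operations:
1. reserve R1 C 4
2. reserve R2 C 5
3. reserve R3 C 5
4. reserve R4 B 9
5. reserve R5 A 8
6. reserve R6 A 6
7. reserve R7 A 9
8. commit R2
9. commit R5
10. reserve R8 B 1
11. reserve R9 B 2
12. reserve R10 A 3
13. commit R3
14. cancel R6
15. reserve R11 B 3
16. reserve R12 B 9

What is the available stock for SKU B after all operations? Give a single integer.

Answer: 15

Derivation:
Step 1: reserve R1 C 4 -> on_hand[A=31 B=39 C=48] avail[A=31 B=39 C=44] open={R1}
Step 2: reserve R2 C 5 -> on_hand[A=31 B=39 C=48] avail[A=31 B=39 C=39] open={R1,R2}
Step 3: reserve R3 C 5 -> on_hand[A=31 B=39 C=48] avail[A=31 B=39 C=34] open={R1,R2,R3}
Step 4: reserve R4 B 9 -> on_hand[A=31 B=39 C=48] avail[A=31 B=30 C=34] open={R1,R2,R3,R4}
Step 5: reserve R5 A 8 -> on_hand[A=31 B=39 C=48] avail[A=23 B=30 C=34] open={R1,R2,R3,R4,R5}
Step 6: reserve R6 A 6 -> on_hand[A=31 B=39 C=48] avail[A=17 B=30 C=34] open={R1,R2,R3,R4,R5,R6}
Step 7: reserve R7 A 9 -> on_hand[A=31 B=39 C=48] avail[A=8 B=30 C=34] open={R1,R2,R3,R4,R5,R6,R7}
Step 8: commit R2 -> on_hand[A=31 B=39 C=43] avail[A=8 B=30 C=34] open={R1,R3,R4,R5,R6,R7}
Step 9: commit R5 -> on_hand[A=23 B=39 C=43] avail[A=8 B=30 C=34] open={R1,R3,R4,R6,R7}
Step 10: reserve R8 B 1 -> on_hand[A=23 B=39 C=43] avail[A=8 B=29 C=34] open={R1,R3,R4,R6,R7,R8}
Step 11: reserve R9 B 2 -> on_hand[A=23 B=39 C=43] avail[A=8 B=27 C=34] open={R1,R3,R4,R6,R7,R8,R9}
Step 12: reserve R10 A 3 -> on_hand[A=23 B=39 C=43] avail[A=5 B=27 C=34] open={R1,R10,R3,R4,R6,R7,R8,R9}
Step 13: commit R3 -> on_hand[A=23 B=39 C=38] avail[A=5 B=27 C=34] open={R1,R10,R4,R6,R7,R8,R9}
Step 14: cancel R6 -> on_hand[A=23 B=39 C=38] avail[A=11 B=27 C=34] open={R1,R10,R4,R7,R8,R9}
Step 15: reserve R11 B 3 -> on_hand[A=23 B=39 C=38] avail[A=11 B=24 C=34] open={R1,R10,R11,R4,R7,R8,R9}
Step 16: reserve R12 B 9 -> on_hand[A=23 B=39 C=38] avail[A=11 B=15 C=34] open={R1,R10,R11,R12,R4,R7,R8,R9}
Final available[B] = 15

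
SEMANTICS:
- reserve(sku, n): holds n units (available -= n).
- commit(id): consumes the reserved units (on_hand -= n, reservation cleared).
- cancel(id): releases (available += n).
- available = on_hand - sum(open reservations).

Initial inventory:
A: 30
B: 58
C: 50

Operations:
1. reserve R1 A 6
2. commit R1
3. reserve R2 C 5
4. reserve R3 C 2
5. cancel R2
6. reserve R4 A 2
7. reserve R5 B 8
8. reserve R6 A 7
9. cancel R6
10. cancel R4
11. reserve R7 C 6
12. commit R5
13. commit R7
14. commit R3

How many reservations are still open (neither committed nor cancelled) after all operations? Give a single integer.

Step 1: reserve R1 A 6 -> on_hand[A=30 B=58 C=50] avail[A=24 B=58 C=50] open={R1}
Step 2: commit R1 -> on_hand[A=24 B=58 C=50] avail[A=24 B=58 C=50] open={}
Step 3: reserve R2 C 5 -> on_hand[A=24 B=58 C=50] avail[A=24 B=58 C=45] open={R2}
Step 4: reserve R3 C 2 -> on_hand[A=24 B=58 C=50] avail[A=24 B=58 C=43] open={R2,R3}
Step 5: cancel R2 -> on_hand[A=24 B=58 C=50] avail[A=24 B=58 C=48] open={R3}
Step 6: reserve R4 A 2 -> on_hand[A=24 B=58 C=50] avail[A=22 B=58 C=48] open={R3,R4}
Step 7: reserve R5 B 8 -> on_hand[A=24 B=58 C=50] avail[A=22 B=50 C=48] open={R3,R4,R5}
Step 8: reserve R6 A 7 -> on_hand[A=24 B=58 C=50] avail[A=15 B=50 C=48] open={R3,R4,R5,R6}
Step 9: cancel R6 -> on_hand[A=24 B=58 C=50] avail[A=22 B=50 C=48] open={R3,R4,R5}
Step 10: cancel R4 -> on_hand[A=24 B=58 C=50] avail[A=24 B=50 C=48] open={R3,R5}
Step 11: reserve R7 C 6 -> on_hand[A=24 B=58 C=50] avail[A=24 B=50 C=42] open={R3,R5,R7}
Step 12: commit R5 -> on_hand[A=24 B=50 C=50] avail[A=24 B=50 C=42] open={R3,R7}
Step 13: commit R7 -> on_hand[A=24 B=50 C=44] avail[A=24 B=50 C=42] open={R3}
Step 14: commit R3 -> on_hand[A=24 B=50 C=42] avail[A=24 B=50 C=42] open={}
Open reservations: [] -> 0

Answer: 0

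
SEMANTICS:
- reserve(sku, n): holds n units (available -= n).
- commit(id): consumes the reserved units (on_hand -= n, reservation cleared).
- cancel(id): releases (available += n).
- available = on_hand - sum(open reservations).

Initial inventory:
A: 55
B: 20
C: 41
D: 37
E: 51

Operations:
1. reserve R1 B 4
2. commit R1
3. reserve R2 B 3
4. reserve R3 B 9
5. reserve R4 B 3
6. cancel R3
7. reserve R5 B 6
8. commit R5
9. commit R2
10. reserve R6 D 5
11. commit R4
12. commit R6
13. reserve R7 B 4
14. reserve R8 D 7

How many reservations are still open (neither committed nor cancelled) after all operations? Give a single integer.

Answer: 2

Derivation:
Step 1: reserve R1 B 4 -> on_hand[A=55 B=20 C=41 D=37 E=51] avail[A=55 B=16 C=41 D=37 E=51] open={R1}
Step 2: commit R1 -> on_hand[A=55 B=16 C=41 D=37 E=51] avail[A=55 B=16 C=41 D=37 E=51] open={}
Step 3: reserve R2 B 3 -> on_hand[A=55 B=16 C=41 D=37 E=51] avail[A=55 B=13 C=41 D=37 E=51] open={R2}
Step 4: reserve R3 B 9 -> on_hand[A=55 B=16 C=41 D=37 E=51] avail[A=55 B=4 C=41 D=37 E=51] open={R2,R3}
Step 5: reserve R4 B 3 -> on_hand[A=55 B=16 C=41 D=37 E=51] avail[A=55 B=1 C=41 D=37 E=51] open={R2,R3,R4}
Step 6: cancel R3 -> on_hand[A=55 B=16 C=41 D=37 E=51] avail[A=55 B=10 C=41 D=37 E=51] open={R2,R4}
Step 7: reserve R5 B 6 -> on_hand[A=55 B=16 C=41 D=37 E=51] avail[A=55 B=4 C=41 D=37 E=51] open={R2,R4,R5}
Step 8: commit R5 -> on_hand[A=55 B=10 C=41 D=37 E=51] avail[A=55 B=4 C=41 D=37 E=51] open={R2,R4}
Step 9: commit R2 -> on_hand[A=55 B=7 C=41 D=37 E=51] avail[A=55 B=4 C=41 D=37 E=51] open={R4}
Step 10: reserve R6 D 5 -> on_hand[A=55 B=7 C=41 D=37 E=51] avail[A=55 B=4 C=41 D=32 E=51] open={R4,R6}
Step 11: commit R4 -> on_hand[A=55 B=4 C=41 D=37 E=51] avail[A=55 B=4 C=41 D=32 E=51] open={R6}
Step 12: commit R6 -> on_hand[A=55 B=4 C=41 D=32 E=51] avail[A=55 B=4 C=41 D=32 E=51] open={}
Step 13: reserve R7 B 4 -> on_hand[A=55 B=4 C=41 D=32 E=51] avail[A=55 B=0 C=41 D=32 E=51] open={R7}
Step 14: reserve R8 D 7 -> on_hand[A=55 B=4 C=41 D=32 E=51] avail[A=55 B=0 C=41 D=25 E=51] open={R7,R8}
Open reservations: ['R7', 'R8'] -> 2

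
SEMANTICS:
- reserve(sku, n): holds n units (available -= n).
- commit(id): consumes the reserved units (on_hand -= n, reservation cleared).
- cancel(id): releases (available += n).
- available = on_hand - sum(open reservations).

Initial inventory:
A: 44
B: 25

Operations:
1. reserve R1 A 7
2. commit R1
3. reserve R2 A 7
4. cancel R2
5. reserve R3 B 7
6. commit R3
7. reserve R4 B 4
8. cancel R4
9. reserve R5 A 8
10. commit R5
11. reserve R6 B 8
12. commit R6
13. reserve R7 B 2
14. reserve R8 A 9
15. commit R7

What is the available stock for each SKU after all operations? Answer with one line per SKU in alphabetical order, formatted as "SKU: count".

Step 1: reserve R1 A 7 -> on_hand[A=44 B=25] avail[A=37 B=25] open={R1}
Step 2: commit R1 -> on_hand[A=37 B=25] avail[A=37 B=25] open={}
Step 3: reserve R2 A 7 -> on_hand[A=37 B=25] avail[A=30 B=25] open={R2}
Step 4: cancel R2 -> on_hand[A=37 B=25] avail[A=37 B=25] open={}
Step 5: reserve R3 B 7 -> on_hand[A=37 B=25] avail[A=37 B=18] open={R3}
Step 6: commit R3 -> on_hand[A=37 B=18] avail[A=37 B=18] open={}
Step 7: reserve R4 B 4 -> on_hand[A=37 B=18] avail[A=37 B=14] open={R4}
Step 8: cancel R4 -> on_hand[A=37 B=18] avail[A=37 B=18] open={}
Step 9: reserve R5 A 8 -> on_hand[A=37 B=18] avail[A=29 B=18] open={R5}
Step 10: commit R5 -> on_hand[A=29 B=18] avail[A=29 B=18] open={}
Step 11: reserve R6 B 8 -> on_hand[A=29 B=18] avail[A=29 B=10] open={R6}
Step 12: commit R6 -> on_hand[A=29 B=10] avail[A=29 B=10] open={}
Step 13: reserve R7 B 2 -> on_hand[A=29 B=10] avail[A=29 B=8] open={R7}
Step 14: reserve R8 A 9 -> on_hand[A=29 B=10] avail[A=20 B=8] open={R7,R8}
Step 15: commit R7 -> on_hand[A=29 B=8] avail[A=20 B=8] open={R8}

Answer: A: 20
B: 8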